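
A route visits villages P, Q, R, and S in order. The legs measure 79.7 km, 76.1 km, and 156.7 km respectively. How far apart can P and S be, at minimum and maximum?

0.9 ≤ PS ≤ 312.5 km

The maximum is all hops collinear in one direction: 79.7 + 76.1 + 156.7 = 312.5.
The longest hop is 156.7; the others sum to 155.8. Folding the others back against it leaves at least 156.7 − 155.8 = 0.9.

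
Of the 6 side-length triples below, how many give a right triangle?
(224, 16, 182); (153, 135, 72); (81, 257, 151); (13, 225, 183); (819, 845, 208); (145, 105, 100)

(224,16,182): 16+182 ≤ 224, not a triangle
(153,135,72): 72²+135² = 23409 = 153² → right
(81,257,151): 81+151 ≤ 257, not a triangle
(13,225,183): 13+183 ≤ 225, not a triangle
(819,845,208): 208²+819² = 714025 = 845² → right
(145,105,100): 100²+105² = 21025 = 145² → right
3 of the 6 are right.

3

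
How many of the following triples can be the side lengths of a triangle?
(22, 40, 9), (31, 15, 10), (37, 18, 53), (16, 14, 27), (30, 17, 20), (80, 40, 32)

(9,22,40): 9+22 ≤ 40 → not valid
(10,15,31): 10+15 ≤ 31 → not valid
(18,37,53): 18+37 > 53 → valid
(14,16,27): 14+16 > 27 → valid
(17,20,30): 17+20 > 30 → valid
(32,40,80): 32+40 ≤ 80 → not valid
3 of the 6 triples form a triangle.

3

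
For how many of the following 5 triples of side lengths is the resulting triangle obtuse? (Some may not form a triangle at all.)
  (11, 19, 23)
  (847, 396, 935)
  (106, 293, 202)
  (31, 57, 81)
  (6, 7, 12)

4

(11,19,23): 11²+19² = 482 < 529 = 23² → obtuse
(847,396,935): 396²+847² = 874225 = 935² → right
(106,293,202): 106²+202² = 52040 < 85849 = 293² → obtuse
(31,57,81): 31²+57² = 4210 < 6561 = 81² → obtuse
(6,7,12): 6²+7² = 85 < 144 = 12² → obtuse
4 of the 5 are obtuse.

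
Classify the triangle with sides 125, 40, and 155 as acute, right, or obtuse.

Compare the square of the longest side to the sum of squares of the other two: 40² + 125² = 17225 < 24025 = 155².

obtuse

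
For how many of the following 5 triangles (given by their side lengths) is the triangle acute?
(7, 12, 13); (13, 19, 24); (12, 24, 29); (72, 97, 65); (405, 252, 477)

(7,12,13): 7²+12² = 193 > 169 = 13² → acute
(13,19,24): 13²+19² = 530 < 576 = 24² → obtuse
(12,24,29): 12²+24² = 720 < 841 = 29² → obtuse
(72,97,65): 65²+72² = 9409 = 97² → right
(405,252,477): 252²+405² = 227529 = 477² → right
1 of the 5 is acute.

1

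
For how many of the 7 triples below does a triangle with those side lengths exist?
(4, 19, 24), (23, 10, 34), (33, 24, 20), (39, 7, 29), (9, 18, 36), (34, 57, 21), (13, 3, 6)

(4,19,24): 4+19 ≤ 24 → not valid
(10,23,34): 10+23 ≤ 34 → not valid
(20,24,33): 20+24 > 33 → valid
(7,29,39): 7+29 ≤ 39 → not valid
(9,18,36): 9+18 ≤ 36 → not valid
(21,34,57): 21+34 ≤ 57 → not valid
(3,6,13): 3+6 ≤ 13 → not valid
1 of the 7 triples forms a triangle.

1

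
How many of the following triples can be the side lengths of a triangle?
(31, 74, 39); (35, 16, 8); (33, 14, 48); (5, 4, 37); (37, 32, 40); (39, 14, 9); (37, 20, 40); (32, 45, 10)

2

(31,39,74): 31+39 ≤ 74 → not valid
(8,16,35): 8+16 ≤ 35 → not valid
(14,33,48): 14+33 ≤ 48 → not valid
(4,5,37): 4+5 ≤ 37 → not valid
(32,37,40): 32+37 > 40 → valid
(9,14,39): 9+14 ≤ 39 → not valid
(20,37,40): 20+37 > 40 → valid
(10,32,45): 10+32 ≤ 45 → not valid
2 of the 8 triples form a triangle.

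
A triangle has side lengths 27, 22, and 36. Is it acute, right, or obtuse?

Compare the square of the longest side to the sum of squares of the other two: 22² + 27² = 1213 < 1296 = 36².

obtuse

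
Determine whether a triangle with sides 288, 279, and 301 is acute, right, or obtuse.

acute

Compare the square of the longest side to the sum of squares of the other two: 279² + 288² = 160785 > 90601 = 301².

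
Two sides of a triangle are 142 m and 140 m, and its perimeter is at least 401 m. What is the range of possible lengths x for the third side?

Triangle inequality alone gives 2 < x < 282.
The perimeter condition gives x ≥ 401 − 142 − 140 = 119.
Intersecting the two: 119 ≤ x < 282.

119 ≤ x < 282 m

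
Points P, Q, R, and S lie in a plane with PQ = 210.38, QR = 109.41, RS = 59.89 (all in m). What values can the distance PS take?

41.08 ≤ PS ≤ 379.68 m

The maximum is all hops collinear in one direction: 210.38 + 109.41 + 59.89 = 379.68.
The longest hop is 210.38; the others sum to 169.30. Folding the others back against it leaves at least 210.38 − 169.30 = 41.08.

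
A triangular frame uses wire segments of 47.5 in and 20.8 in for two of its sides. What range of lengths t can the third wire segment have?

26.7 < t < 68.3

By the triangle inequality, t must be less than 47.5 + 20.8 = 68.3 and greater than |47.5 − 20.8| = 26.7.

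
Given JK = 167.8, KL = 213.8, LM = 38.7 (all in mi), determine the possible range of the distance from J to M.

The maximum is all hops collinear in one direction: 167.8 + 213.8 + 38.7 = 420.3.
The longest hop is 213.8; the others sum to 206.5. Folding the others back against it leaves at least 213.8 − 206.5 = 7.3.

7.3 ≤ JM ≤ 420.3 mi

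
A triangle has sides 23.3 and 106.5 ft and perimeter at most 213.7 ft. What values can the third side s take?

83.2 < s ≤ 83.9

Triangle inequality alone gives 83.2 < s < 129.8.
The perimeter condition gives s ≤ 213.7 − 23.3 − 106.5 = 83.9.
Intersecting the two: 83.2 < s ≤ 83.9.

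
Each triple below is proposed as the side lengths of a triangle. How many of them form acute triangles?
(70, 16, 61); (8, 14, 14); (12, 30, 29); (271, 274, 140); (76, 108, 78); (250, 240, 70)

4

(70,16,61): 16²+61² = 3977 < 4900 = 70² → obtuse
(8,14,14): 8²+14² = 260 > 196 = 14² → acute
(12,30,29): 12²+29² = 985 > 900 = 30² → acute
(271,274,140): 140²+271² = 93041 > 75076 = 274² → acute
(76,108,78): 76²+78² = 11860 > 11664 = 108² → acute
(250,240,70): 70²+240² = 62500 = 250² → right
4 of the 6 are acute.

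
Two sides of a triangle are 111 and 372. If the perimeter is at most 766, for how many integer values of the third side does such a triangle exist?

22

Triangle inequality: 261 < x < 483. Perimeter ≤ 766 gives x ≤ 766 − 111 − 372 = 283.
So 261 < x ≤ 283; integers 262 through 283: 22 values.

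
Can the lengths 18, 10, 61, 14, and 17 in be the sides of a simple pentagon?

For a pentagon, each side must be shorter than the sum of the others.
Here the longest side is 61, but the remaining 4 sides sum to only 59.

No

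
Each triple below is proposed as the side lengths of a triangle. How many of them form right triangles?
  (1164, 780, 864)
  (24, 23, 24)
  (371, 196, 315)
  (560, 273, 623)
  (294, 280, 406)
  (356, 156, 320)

(1164,780,864): 780²+864² = 1354896 = 1164² → right
(24,23,24): 23²+24² = 1105 > 576 = 24² → acute
(371,196,315): 196²+315² = 137641 = 371² → right
(560,273,623): 273²+560² = 388129 = 623² → right
(294,280,406): 280²+294² = 164836 = 406² → right
(356,156,320): 156²+320² = 126736 = 356² → right
5 of the 6 are right.

5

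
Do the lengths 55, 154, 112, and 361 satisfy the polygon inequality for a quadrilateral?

For a quadrilateral, each side must be shorter than the sum of the others.
Here the longest side is 361, but the remaining 3 sides sum to only 321.

No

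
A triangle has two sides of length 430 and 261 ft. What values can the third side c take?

169 < c < 691 (ft)

By the triangle inequality, c must be less than 430 + 261 = 691 and greater than |430 − 261| = 169.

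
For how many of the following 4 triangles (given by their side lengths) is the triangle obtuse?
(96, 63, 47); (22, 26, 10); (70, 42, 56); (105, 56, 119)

2

(96,63,47): 47²+63² = 6178 < 9216 = 96² → obtuse
(22,26,10): 10²+22² = 584 < 676 = 26² → obtuse
(70,42,56): 42²+56² = 4900 = 70² → right
(105,56,119): 56²+105² = 14161 = 119² → right
2 of the 4 are obtuse.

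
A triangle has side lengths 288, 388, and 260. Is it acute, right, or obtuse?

Compare the square of the longest side to the sum of squares of the other two: 260² + 288² = 150544 = 388².

right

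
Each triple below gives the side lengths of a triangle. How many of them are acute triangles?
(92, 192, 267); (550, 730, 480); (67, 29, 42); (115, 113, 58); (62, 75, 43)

(92,192,267): 92²+192² = 45328 < 71289 = 267² → obtuse
(550,730,480): 480²+550² = 532900 = 730² → right
(67,29,42): 29²+42² = 2605 < 4489 = 67² → obtuse
(115,113,58): 58²+113² = 16133 > 13225 = 115² → acute
(62,75,43): 43²+62² = 5693 > 5625 = 75² → acute
2 of the 5 are acute.

2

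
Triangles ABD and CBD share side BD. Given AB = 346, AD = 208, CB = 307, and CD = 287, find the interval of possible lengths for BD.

138 < BD < 554

From triangle ABD: |346 − 208| < BD < 346 + 208, i.e. 138 < BD < 554.
From triangle CBD: 20 < BD < 594.
Both must hold, so BD lies in the intersection.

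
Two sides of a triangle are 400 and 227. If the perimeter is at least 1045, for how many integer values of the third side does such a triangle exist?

Triangle inequality: 173 < x < 627. Perimeter ≥ 1045 gives x ≥ 1045 − 400 − 227 = 418.
So 418 ≤ x < 627; integers 418 through 626: 209 values.

209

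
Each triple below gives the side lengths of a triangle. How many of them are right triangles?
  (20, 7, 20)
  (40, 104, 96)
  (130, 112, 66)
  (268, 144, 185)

(20,7,20): 7²+20² = 449 > 400 = 20² → acute
(40,104,96): 40²+96² = 10816 = 104² → right
(130,112,66): 66²+112² = 16900 = 130² → right
(268,144,185): 144²+185² = 54961 < 71824 = 268² → obtuse
2 of the 4 are right.

2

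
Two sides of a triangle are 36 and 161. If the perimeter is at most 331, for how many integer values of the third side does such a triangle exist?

9

Triangle inequality: 125 < x < 197. Perimeter ≤ 331 gives x ≤ 331 − 36 − 161 = 134.
So 125 < x ≤ 134; integers 126 through 134: 9 values.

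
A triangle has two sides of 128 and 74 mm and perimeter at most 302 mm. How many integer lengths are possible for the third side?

46

Triangle inequality: 54 < x < 202. Perimeter ≤ 302 gives x ≤ 302 − 128 − 74 = 100.
So 54 < x ≤ 100; integers 55 through 100: 46 values.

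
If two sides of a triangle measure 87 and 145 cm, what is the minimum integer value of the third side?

The third side must be strictly greater than |87 − 145| = 58.
The smallest integer above 58 is 59.

59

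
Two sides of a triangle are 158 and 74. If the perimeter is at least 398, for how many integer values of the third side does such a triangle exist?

66

Triangle inequality: 84 < x < 232. Perimeter ≥ 398 gives x ≥ 398 − 158 − 74 = 166.
So 166 ≤ x < 232; integers 166 through 231: 66 values.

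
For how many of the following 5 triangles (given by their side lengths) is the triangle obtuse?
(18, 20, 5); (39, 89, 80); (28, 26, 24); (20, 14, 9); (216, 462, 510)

(18,20,5): 5²+18² = 349 < 400 = 20² → obtuse
(39,89,80): 39²+80² = 7921 = 89² → right
(28,26,24): 24²+26² = 1252 > 784 = 28² → acute
(20,14,9): 9²+14² = 277 < 400 = 20² → obtuse
(216,462,510): 216²+462² = 260100 = 510² → right
2 of the 5 are obtuse.

2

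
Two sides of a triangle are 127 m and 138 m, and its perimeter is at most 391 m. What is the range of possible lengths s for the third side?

11 < s ≤ 126 m

Triangle inequality alone gives 11 < s < 265.
The perimeter condition gives s ≤ 391 − 127 − 138 = 126.
Intersecting the two: 11 < s ≤ 126.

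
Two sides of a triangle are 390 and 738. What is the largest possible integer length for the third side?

The third side must be strictly less than 390 + 738 = 1128.
The largest integer below 1128 is 1127.

1127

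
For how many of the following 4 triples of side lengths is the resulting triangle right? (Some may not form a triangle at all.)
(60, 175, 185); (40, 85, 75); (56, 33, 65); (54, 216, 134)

3

(60,175,185): 60²+175² = 34225 = 185² → right
(40,85,75): 40²+75² = 7225 = 85² → right
(56,33,65): 33²+56² = 4225 = 65² → right
(54,216,134): 54+134 ≤ 216, not a triangle
3 of the 4 are right.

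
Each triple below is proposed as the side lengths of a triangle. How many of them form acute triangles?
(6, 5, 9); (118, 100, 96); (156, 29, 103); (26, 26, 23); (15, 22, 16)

2

(6,5,9): 5²+6² = 61 < 81 = 9² → obtuse
(118,100,96): 96²+100² = 19216 > 13924 = 118² → acute
(156,29,103): 29+103 ≤ 156, not a triangle
(26,26,23): 23²+26² = 1205 > 676 = 26² → acute
(15,22,16): 15²+16² = 481 < 484 = 22² → obtuse
2 of the 5 are acute.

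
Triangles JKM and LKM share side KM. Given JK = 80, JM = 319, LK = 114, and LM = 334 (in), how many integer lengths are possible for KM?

From triangle JKM: 239 < KM < 399.
From triangle LKM: 220 < KM < 448.
Intersection: 239 < KM < 399, so integers 240 through 398: 159 values.

159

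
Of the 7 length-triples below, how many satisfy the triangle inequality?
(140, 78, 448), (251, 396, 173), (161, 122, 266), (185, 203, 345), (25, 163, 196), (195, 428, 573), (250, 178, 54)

(78,140,448): 78+140 ≤ 448 → not valid
(173,251,396): 173+251 > 396 → valid
(122,161,266): 122+161 > 266 → valid
(185,203,345): 185+203 > 345 → valid
(25,163,196): 25+163 ≤ 196 → not valid
(195,428,573): 195+428 > 573 → valid
(54,178,250): 54+178 ≤ 250 → not valid
4 of the 7 triples form a triangle.

4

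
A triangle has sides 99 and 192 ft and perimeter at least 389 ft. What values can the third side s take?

Triangle inequality alone gives 93 < s < 291.
The perimeter condition gives s ≥ 389 − 99 − 192 = 98.
Intersecting the two: 98 ≤ s < 291.

98 ≤ s < 291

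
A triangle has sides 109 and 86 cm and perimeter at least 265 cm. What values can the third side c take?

70 ≤ c < 195 cm

Triangle inequality alone gives 23 < c < 195.
The perimeter condition gives c ≥ 265 − 109 − 86 = 70.
Intersecting the two: 70 ≤ c < 195.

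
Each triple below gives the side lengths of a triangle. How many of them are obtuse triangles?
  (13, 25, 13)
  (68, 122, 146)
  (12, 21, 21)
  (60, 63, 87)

2

(13,25,13): 13²+13² = 338 < 625 = 25² → obtuse
(68,122,146): 68²+122² = 19508 < 21316 = 146² → obtuse
(12,21,21): 12²+21² = 585 > 441 = 21² → acute
(60,63,87): 60²+63² = 7569 = 87² → right
2 of the 4 are obtuse.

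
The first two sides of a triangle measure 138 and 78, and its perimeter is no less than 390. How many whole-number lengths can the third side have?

42

Triangle inequality: 60 < x < 216. Perimeter ≥ 390 gives x ≥ 390 − 138 − 78 = 174.
So 174 ≤ x < 216; integers 174 through 215: 42 values.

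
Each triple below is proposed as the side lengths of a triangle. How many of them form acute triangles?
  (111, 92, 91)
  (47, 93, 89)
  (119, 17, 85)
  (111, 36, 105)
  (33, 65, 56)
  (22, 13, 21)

3

(111,92,91): 91²+92² = 16745 > 12321 = 111² → acute
(47,93,89): 47²+89² = 10130 > 8649 = 93² → acute
(119,17,85): 17+85 ≤ 119, not a triangle
(111,36,105): 36²+105² = 12321 = 111² → right
(33,65,56): 33²+56² = 4225 = 65² → right
(22,13,21): 13²+21² = 610 > 484 = 22² → acute
3 of the 6 are acute.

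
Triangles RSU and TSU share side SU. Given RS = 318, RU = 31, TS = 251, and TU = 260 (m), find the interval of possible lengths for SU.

From triangle RSU: |318 − 31| < SU < 318 + 31, i.e. 287 < SU < 349.
From triangle TSU: 9 < SU < 511.
Both must hold, so SU lies in the intersection.

287 < SU < 349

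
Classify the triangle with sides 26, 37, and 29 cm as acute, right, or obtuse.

Compare the square of the longest side to the sum of squares of the other two: 26² + 29² = 1517 > 1369 = 37².

acute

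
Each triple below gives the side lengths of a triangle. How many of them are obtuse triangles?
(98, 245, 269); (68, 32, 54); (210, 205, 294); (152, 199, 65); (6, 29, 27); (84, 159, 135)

5

(98,245,269): 98²+245² = 69629 < 72361 = 269² → obtuse
(68,32,54): 32²+54² = 3940 < 4624 = 68² → obtuse
(210,205,294): 205²+210² = 86125 < 86436 = 294² → obtuse
(152,199,65): 65²+152² = 27329 < 39601 = 199² → obtuse
(6,29,27): 6²+27² = 765 < 841 = 29² → obtuse
(84,159,135): 84²+135² = 25281 = 159² → right
5 of the 6 are obtuse.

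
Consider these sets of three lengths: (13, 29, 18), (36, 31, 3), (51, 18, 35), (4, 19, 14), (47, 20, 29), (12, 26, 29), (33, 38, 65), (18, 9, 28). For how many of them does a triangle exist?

(13,18,29): 13+18 > 29 → valid
(3,31,36): 3+31 ≤ 36 → not valid
(18,35,51): 18+35 > 51 → valid
(4,14,19): 4+14 ≤ 19 → not valid
(20,29,47): 20+29 > 47 → valid
(12,26,29): 12+26 > 29 → valid
(33,38,65): 33+38 > 65 → valid
(9,18,28): 9+18 ≤ 28 → not valid
5 of the 8 triples form a triangle.

5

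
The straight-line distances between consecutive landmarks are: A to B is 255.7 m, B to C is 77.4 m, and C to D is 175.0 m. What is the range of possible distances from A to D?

The maximum is all hops collinear in one direction: 255.7 + 77.4 + 175.0 = 508.1.
The longest hop is 255.7; the others sum to 252.4. Folding the others back against it leaves at least 255.7 − 252.4 = 3.3.

3.3 ≤ AD ≤ 508.1 m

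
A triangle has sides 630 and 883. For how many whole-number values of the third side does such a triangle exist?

The third side lies in the open interval (253, 1513).
Integers from 254 to 1512 inclusive: 1512 − 254 + 1 = 1259.

1259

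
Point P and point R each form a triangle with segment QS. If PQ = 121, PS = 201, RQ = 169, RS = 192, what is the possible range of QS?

80 < QS < 322

From triangle PQS: |121 − 201| < QS < 121 + 201, i.e. 80 < QS < 322.
From triangle RQS: 23 < QS < 361.
Both must hold, so QS lies in the intersection.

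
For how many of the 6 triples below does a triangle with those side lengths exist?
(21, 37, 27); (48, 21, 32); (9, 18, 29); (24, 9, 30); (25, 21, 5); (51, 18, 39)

(21,27,37): 21+27 > 37 → valid
(21,32,48): 21+32 > 48 → valid
(9,18,29): 9+18 ≤ 29 → not valid
(9,24,30): 9+24 > 30 → valid
(5,21,25): 5+21 > 25 → valid
(18,39,51): 18+39 > 51 → valid
5 of the 6 triples form a triangle.

5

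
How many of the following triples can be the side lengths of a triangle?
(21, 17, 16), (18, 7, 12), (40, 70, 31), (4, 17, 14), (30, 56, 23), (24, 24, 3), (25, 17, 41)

(16,17,21): 16+17 > 21 → valid
(7,12,18): 7+12 > 18 → valid
(31,40,70): 31+40 > 70 → valid
(4,14,17): 4+14 > 17 → valid
(23,30,56): 23+30 ≤ 56 → not valid
(3,24,24): 3+24 > 24 → valid
(17,25,41): 17+25 > 41 → valid
6 of the 7 triples form a triangle.

6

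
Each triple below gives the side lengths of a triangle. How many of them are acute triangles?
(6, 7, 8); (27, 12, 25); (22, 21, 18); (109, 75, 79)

3

(6,7,8): 6²+7² = 85 > 64 = 8² → acute
(27,12,25): 12²+25² = 769 > 729 = 27² → acute
(22,21,18): 18²+21² = 765 > 484 = 22² → acute
(109,75,79): 75²+79² = 11866 < 11881 = 109² → obtuse
3 of the 4 are acute.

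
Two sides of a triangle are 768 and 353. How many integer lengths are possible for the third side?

705

The third side lies in the open interval (415, 1121).
Integers from 416 to 1120 inclusive: 1120 − 416 + 1 = 705.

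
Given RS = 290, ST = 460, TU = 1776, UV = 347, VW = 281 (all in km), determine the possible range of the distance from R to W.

The maximum is all hops collinear in one direction: 290 + 460 + 1776 + 347 + 281 = 3154.
The longest hop is 1776; the others sum to 1378. Folding the others back against it leaves at least 1776 − 1378 = 398.

398 ≤ RW ≤ 3154 km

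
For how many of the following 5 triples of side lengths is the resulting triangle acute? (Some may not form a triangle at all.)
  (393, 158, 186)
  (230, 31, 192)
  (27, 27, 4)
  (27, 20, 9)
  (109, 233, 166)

1

(393,158,186): 158+186 ≤ 393, not a triangle
(230,31,192): 31+192 ≤ 230, not a triangle
(27,27,4): 4²+27² = 745 > 729 = 27² → acute
(27,20,9): 9²+20² = 481 < 729 = 27² → obtuse
(109,233,166): 109²+166² = 39437 < 54289 = 233² → obtuse
1 of the 5 is acute.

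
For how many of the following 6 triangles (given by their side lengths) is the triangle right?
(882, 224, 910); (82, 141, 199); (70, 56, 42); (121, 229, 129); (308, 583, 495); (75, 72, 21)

4

(882,224,910): 224²+882² = 828100 = 910² → right
(82,141,199): 82²+141² = 26605 < 39601 = 199² → obtuse
(70,56,42): 42²+56² = 4900 = 70² → right
(121,229,129): 121²+129² = 31282 < 52441 = 229² → obtuse
(308,583,495): 308²+495² = 339889 = 583² → right
(75,72,21): 21²+72² = 5625 = 75² → right
4 of the 6 are right.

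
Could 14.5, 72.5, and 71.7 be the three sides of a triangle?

Yes

The longest side is 72.5, and the other two sum to 86.2.
Since 86.2 > 72.5, the triangle inequality holds.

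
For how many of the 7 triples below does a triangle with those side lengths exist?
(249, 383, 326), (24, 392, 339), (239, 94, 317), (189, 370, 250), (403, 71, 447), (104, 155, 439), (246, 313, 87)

5

(249,326,383): 249+326 > 383 → valid
(24,339,392): 24+339 ≤ 392 → not valid
(94,239,317): 94+239 > 317 → valid
(189,250,370): 189+250 > 370 → valid
(71,403,447): 71+403 > 447 → valid
(104,155,439): 104+155 ≤ 439 → not valid
(87,246,313): 87+246 > 313 → valid
5 of the 7 triples form a triangle.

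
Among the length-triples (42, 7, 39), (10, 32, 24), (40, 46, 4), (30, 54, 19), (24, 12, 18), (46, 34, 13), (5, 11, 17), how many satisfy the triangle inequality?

4

(7,39,42): 7+39 > 42 → valid
(10,24,32): 10+24 > 32 → valid
(4,40,46): 4+40 ≤ 46 → not valid
(19,30,54): 19+30 ≤ 54 → not valid
(12,18,24): 12+18 > 24 → valid
(13,34,46): 13+34 > 46 → valid
(5,11,17): 5+11 ≤ 17 → not valid
4 of the 7 triples form a triangle.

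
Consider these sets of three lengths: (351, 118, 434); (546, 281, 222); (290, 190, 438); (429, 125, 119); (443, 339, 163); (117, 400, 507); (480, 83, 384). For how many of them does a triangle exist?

4

(118,351,434): 118+351 > 434 → valid
(222,281,546): 222+281 ≤ 546 → not valid
(190,290,438): 190+290 > 438 → valid
(119,125,429): 119+125 ≤ 429 → not valid
(163,339,443): 163+339 > 443 → valid
(117,400,507): 117+400 > 507 → valid
(83,384,480): 83+384 ≤ 480 → not valid
4 of the 7 triples form a triangle.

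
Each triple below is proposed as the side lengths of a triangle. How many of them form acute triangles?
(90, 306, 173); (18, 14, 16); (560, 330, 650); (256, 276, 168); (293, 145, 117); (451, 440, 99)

(90,306,173): 90+173 ≤ 306, not a triangle
(18,14,16): 14²+16² = 452 > 324 = 18² → acute
(560,330,650): 330²+560² = 422500 = 650² → right
(256,276,168): 168²+256² = 93760 > 76176 = 276² → acute
(293,145,117): 117+145 ≤ 293, not a triangle
(451,440,99): 99²+440² = 203401 = 451² → right
2 of the 6 are acute.

2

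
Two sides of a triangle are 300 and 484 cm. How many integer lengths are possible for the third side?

599

The third side lies in the open interval (184, 784).
Integers from 185 to 783 inclusive: 783 − 185 + 1 = 599.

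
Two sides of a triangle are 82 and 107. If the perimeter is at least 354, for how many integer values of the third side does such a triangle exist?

24

Triangle inequality: 25 < x < 189. Perimeter ≥ 354 gives x ≥ 354 − 82 − 107 = 165.
So 165 ≤ x < 189; integers 165 through 188: 24 values.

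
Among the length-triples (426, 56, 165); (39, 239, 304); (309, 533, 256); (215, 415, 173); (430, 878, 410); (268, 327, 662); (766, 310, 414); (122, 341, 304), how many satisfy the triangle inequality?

2

(56,165,426): 56+165 ≤ 426 → not valid
(39,239,304): 39+239 ≤ 304 → not valid
(256,309,533): 256+309 > 533 → valid
(173,215,415): 173+215 ≤ 415 → not valid
(410,430,878): 410+430 ≤ 878 → not valid
(268,327,662): 268+327 ≤ 662 → not valid
(310,414,766): 310+414 ≤ 766 → not valid
(122,304,341): 122+304 > 341 → valid
2 of the 8 triples form a triangle.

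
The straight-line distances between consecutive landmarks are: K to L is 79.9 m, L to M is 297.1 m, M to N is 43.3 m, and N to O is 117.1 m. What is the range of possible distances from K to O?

56.8 ≤ KO ≤ 537.4 m

The maximum is all hops collinear in one direction: 79.9 + 297.1 + 43.3 + 117.1 = 537.4.
The longest hop is 297.1; the others sum to 240.3. Folding the others back against it leaves at least 297.1 − 240.3 = 56.8.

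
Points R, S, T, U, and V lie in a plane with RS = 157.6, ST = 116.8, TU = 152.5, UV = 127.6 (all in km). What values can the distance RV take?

The maximum is all hops collinear in one direction: 157.6 + 116.8 + 152.5 + 127.6 = 554.5.
The longest hop is 157.6; the others sum to 396.9. Since 157.6 ≤ 396.9, the path can fold back on itself completely, so the minimum distance is 0.

0 ≤ RV ≤ 554.5 km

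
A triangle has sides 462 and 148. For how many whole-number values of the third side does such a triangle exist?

The third side lies in the open interval (314, 610).
Integers from 315 to 609 inclusive: 609 − 315 + 1 = 295.

295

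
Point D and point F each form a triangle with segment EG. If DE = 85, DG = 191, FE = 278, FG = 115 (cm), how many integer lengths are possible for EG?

From triangle DEG: 106 < EG < 276.
From triangle FEG: 163 < EG < 393.
Intersection: 163 < EG < 276, so integers 164 through 275: 112 values.

112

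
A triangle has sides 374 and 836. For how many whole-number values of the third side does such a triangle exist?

747

The third side lies in the open interval (462, 1210).
Integers from 463 to 1209 inclusive: 1209 − 463 + 1 = 747.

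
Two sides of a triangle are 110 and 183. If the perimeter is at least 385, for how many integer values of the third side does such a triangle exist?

Triangle inequality: 73 < x < 293. Perimeter ≥ 385 gives x ≥ 385 − 110 − 183 = 92.
So 92 ≤ x < 293; integers 92 through 292: 201 values.

201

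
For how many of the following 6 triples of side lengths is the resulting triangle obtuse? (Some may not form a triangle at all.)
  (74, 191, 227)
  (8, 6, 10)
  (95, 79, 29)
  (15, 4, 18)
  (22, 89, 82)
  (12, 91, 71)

4

(74,191,227): 74²+191² = 41957 < 51529 = 227² → obtuse
(8,6,10): 6²+8² = 100 = 10² → right
(95,79,29): 29²+79² = 7082 < 9025 = 95² → obtuse
(15,4,18): 4²+15² = 241 < 324 = 18² → obtuse
(22,89,82): 22²+82² = 7208 < 7921 = 89² → obtuse
(12,91,71): 12+71 ≤ 91, not a triangle
4 of the 6 are obtuse.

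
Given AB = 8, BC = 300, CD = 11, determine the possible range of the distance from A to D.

The maximum is all hops collinear in one direction: 8 + 300 + 11 = 319.
The longest hop is 300; the others sum to 19. Folding the others back against it leaves at least 300 − 19 = 281.

281 ≤ AD ≤ 319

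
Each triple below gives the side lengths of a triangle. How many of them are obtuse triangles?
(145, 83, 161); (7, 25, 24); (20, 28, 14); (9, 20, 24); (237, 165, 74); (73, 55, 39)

4

(145,83,161): 83²+145² = 27914 > 25921 = 161² → acute
(7,25,24): 7²+24² = 625 = 25² → right
(20,28,14): 14²+20² = 596 < 784 = 28² → obtuse
(9,20,24): 9²+20² = 481 < 576 = 24² → obtuse
(237,165,74): 74²+165² = 32701 < 56169 = 237² → obtuse
(73,55,39): 39²+55² = 4546 < 5329 = 73² → obtuse
4 of the 6 are obtuse.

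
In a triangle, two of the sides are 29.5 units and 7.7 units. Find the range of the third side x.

21.8 < x < 37.2 (units)

By the triangle inequality, x must be less than 29.5 + 7.7 = 37.2 and greater than |29.5 − 7.7| = 21.8.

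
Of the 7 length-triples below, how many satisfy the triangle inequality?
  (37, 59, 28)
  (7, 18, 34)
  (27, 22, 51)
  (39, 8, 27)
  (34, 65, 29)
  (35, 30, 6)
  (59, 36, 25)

3

(28,37,59): 28+37 > 59 → valid
(7,18,34): 7+18 ≤ 34 → not valid
(22,27,51): 22+27 ≤ 51 → not valid
(8,27,39): 8+27 ≤ 39 → not valid
(29,34,65): 29+34 ≤ 65 → not valid
(6,30,35): 6+30 > 35 → valid
(25,36,59): 25+36 > 59 → valid
3 of the 7 triples form a triangle.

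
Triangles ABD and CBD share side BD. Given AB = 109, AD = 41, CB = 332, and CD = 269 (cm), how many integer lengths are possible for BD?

From triangle ABD: 68 < BD < 150.
From triangle CBD: 63 < BD < 601.
Intersection: 68 < BD < 150, so integers 69 through 149: 81 values.

81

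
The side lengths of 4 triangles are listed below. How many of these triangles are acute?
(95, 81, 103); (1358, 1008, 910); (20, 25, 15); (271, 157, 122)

(95,81,103): 81²+95² = 15586 > 10609 = 103² → acute
(1358,1008,910): 910²+1008² = 1844164 = 1358² → right
(20,25,15): 15²+20² = 625 = 25² → right
(271,157,122): 122²+157² = 39533 < 73441 = 271² → obtuse
1 of the 4 is acute.

1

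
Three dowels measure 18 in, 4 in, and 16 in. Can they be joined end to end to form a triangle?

Yes

The longest side is 18, and the other two sum to 20.
Since 20 > 18, the triangle inequality holds.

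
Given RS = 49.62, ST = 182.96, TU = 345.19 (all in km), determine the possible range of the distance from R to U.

The maximum is all hops collinear in one direction: 49.62 + 182.96 + 345.19 = 577.77.
The longest hop is 345.19; the others sum to 232.58. Folding the others back against it leaves at least 345.19 − 232.58 = 112.61.

112.61 ≤ RU ≤ 577.77 km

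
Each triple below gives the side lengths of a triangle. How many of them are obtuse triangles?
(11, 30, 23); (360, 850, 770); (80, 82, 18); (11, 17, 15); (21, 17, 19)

1

(11,30,23): 11²+23² = 650 < 900 = 30² → obtuse
(360,850,770): 360²+770² = 722500 = 850² → right
(80,82,18): 18²+80² = 6724 = 82² → right
(11,17,15): 11²+15² = 346 > 289 = 17² → acute
(21,17,19): 17²+19² = 650 > 441 = 21² → acute
1 of the 5 is obtuse.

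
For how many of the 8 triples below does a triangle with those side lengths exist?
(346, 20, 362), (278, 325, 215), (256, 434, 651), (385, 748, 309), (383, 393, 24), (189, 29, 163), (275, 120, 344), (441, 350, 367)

(20,346,362): 20+346 > 362 → valid
(215,278,325): 215+278 > 325 → valid
(256,434,651): 256+434 > 651 → valid
(309,385,748): 309+385 ≤ 748 → not valid
(24,383,393): 24+383 > 393 → valid
(29,163,189): 29+163 > 189 → valid
(120,275,344): 120+275 > 344 → valid
(350,367,441): 350+367 > 441 → valid
7 of the 8 triples form a triangle.

7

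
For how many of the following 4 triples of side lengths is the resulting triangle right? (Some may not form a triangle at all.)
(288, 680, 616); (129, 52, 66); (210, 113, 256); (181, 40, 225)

1

(288,680,616): 288²+616² = 462400 = 680² → right
(129,52,66): 52+66 ≤ 129, not a triangle
(210,113,256): 113²+210² = 56869 < 65536 = 256² → obtuse
(181,40,225): 40+181 ≤ 225, not a triangle
1 of the 4 is right.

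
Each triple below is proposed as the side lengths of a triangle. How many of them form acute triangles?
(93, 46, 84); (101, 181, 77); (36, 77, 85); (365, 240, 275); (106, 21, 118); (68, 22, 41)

(93,46,84): 46²+84² = 9172 > 8649 = 93² → acute
(101,181,77): 77+101 ≤ 181, not a triangle
(36,77,85): 36²+77² = 7225 = 85² → right
(365,240,275): 240²+275² = 133225 = 365² → right
(106,21,118): 21²+106² = 11677 < 13924 = 118² → obtuse
(68,22,41): 22+41 ≤ 68, not a triangle
1 of the 6 is acute.

1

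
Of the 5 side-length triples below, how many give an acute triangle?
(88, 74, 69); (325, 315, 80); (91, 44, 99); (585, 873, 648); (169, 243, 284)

(88,74,69): 69²+74² = 10237 > 7744 = 88² → acute
(325,315,80): 80²+315² = 105625 = 325² → right
(91,44,99): 44²+91² = 10217 > 9801 = 99² → acute
(585,873,648): 585²+648² = 762129 = 873² → right
(169,243,284): 169²+243² = 87610 > 80656 = 284² → acute
3 of the 5 are acute.

3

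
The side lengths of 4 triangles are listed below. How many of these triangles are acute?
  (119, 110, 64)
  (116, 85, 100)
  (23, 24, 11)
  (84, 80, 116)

3

(119,110,64): 64²+110² = 16196 > 14161 = 119² → acute
(116,85,100): 85²+100² = 17225 > 13456 = 116² → acute
(23,24,11): 11²+23² = 650 > 576 = 24² → acute
(84,80,116): 80²+84² = 13456 = 116² → right
3 of the 4 are acute.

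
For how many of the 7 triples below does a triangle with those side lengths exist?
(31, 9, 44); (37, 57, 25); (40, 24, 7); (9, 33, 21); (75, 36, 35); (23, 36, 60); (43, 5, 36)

(9,31,44): 9+31 ≤ 44 → not valid
(25,37,57): 25+37 > 57 → valid
(7,24,40): 7+24 ≤ 40 → not valid
(9,21,33): 9+21 ≤ 33 → not valid
(35,36,75): 35+36 ≤ 75 → not valid
(23,36,60): 23+36 ≤ 60 → not valid
(5,36,43): 5+36 ≤ 43 → not valid
1 of the 7 triples forms a triangle.

1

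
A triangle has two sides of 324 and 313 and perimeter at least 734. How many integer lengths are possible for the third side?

Triangle inequality: 11 < x < 637. Perimeter ≥ 734 gives x ≥ 734 − 324 − 313 = 97.
So 97 ≤ x < 637; integers 97 through 636: 540 values.

540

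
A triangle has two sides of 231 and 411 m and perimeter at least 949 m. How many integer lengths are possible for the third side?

Triangle inequality: 180 < x < 642. Perimeter ≥ 949 gives x ≥ 949 − 231 − 411 = 307.
So 307 ≤ x < 642; integers 307 through 641: 335 values.

335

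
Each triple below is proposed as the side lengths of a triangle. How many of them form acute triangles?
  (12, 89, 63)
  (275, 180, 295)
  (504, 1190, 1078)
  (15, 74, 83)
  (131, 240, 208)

(12,89,63): 12+63 ≤ 89, not a triangle
(275,180,295): 180²+275² = 108025 > 87025 = 295² → acute
(504,1190,1078): 504²+1078² = 1416100 = 1190² → right
(15,74,83): 15²+74² = 5701 < 6889 = 83² → obtuse
(131,240,208): 131²+208² = 60425 > 57600 = 240² → acute
2 of the 5 are acute.

2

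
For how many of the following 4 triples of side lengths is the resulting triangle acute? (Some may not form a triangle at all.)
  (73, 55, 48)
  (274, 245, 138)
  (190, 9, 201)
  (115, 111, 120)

(73,55,48): 48²+55² = 5329 = 73² → right
(274,245,138): 138²+245² = 79069 > 75076 = 274² → acute
(190,9,201): 9+190 ≤ 201, not a triangle
(115,111,120): 111²+115² = 25546 > 14400 = 120² → acute
2 of the 4 are acute.

2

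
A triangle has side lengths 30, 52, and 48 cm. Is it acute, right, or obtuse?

acute

Compare the square of the longest side to the sum of squares of the other two: 30² + 48² = 3204 > 2704 = 52².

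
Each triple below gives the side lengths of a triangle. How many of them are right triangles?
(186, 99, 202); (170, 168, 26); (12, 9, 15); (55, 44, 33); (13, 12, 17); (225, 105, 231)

(186,99,202): 99²+186² = 44397 > 40804 = 202² → acute
(170,168,26): 26²+168² = 28900 = 170² → right
(12,9,15): 9²+12² = 225 = 15² → right
(55,44,33): 33²+44² = 3025 = 55² → right
(13,12,17): 12²+13² = 313 > 289 = 17² → acute
(225,105,231): 105²+225² = 61650 > 53361 = 231² → acute
3 of the 6 are right.

3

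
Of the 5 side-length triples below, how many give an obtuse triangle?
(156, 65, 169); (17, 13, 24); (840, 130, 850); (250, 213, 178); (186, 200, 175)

1

(156,65,169): 65²+156² = 28561 = 169² → right
(17,13,24): 13²+17² = 458 < 576 = 24² → obtuse
(840,130,850): 130²+840² = 722500 = 850² → right
(250,213,178): 178²+213² = 77053 > 62500 = 250² → acute
(186,200,175): 175²+186² = 65221 > 40000 = 200² → acute
1 of the 5 is obtuse.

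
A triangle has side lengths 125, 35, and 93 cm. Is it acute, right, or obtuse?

obtuse

Compare the square of the longest side to the sum of squares of the other two: 35² + 93² = 9874 < 15625 = 125².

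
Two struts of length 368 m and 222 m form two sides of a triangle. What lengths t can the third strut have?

146 < t < 590

By the triangle inequality, t must be less than 368 + 222 = 590 and greater than |368 − 222| = 146.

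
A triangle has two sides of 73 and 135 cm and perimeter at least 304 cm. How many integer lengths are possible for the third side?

112

Triangle inequality: 62 < x < 208. Perimeter ≥ 304 gives x ≥ 304 − 73 − 135 = 96.
So 96 ≤ x < 208; integers 96 through 207: 112 values.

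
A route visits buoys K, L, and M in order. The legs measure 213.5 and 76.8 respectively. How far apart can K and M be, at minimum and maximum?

136.7 ≤ KM ≤ 290.3

By the triangle inequality, |213.5 − 76.8| ≤ KM ≤ 213.5 + 76.8.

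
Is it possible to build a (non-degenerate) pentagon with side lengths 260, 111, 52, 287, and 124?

A pentagon exists iff every side is shorter than the sum of the others — equivalently, the longest side is less than the sum of the rest.
Longest side 287 < 547 (sum of the remaining 4), so yes.

Yes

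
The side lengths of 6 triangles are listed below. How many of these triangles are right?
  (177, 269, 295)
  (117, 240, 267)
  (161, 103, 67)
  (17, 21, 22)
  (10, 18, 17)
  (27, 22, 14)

(177,269,295): 177²+269² = 103690 > 87025 = 295² → acute
(117,240,267): 117²+240² = 71289 = 267² → right
(161,103,67): 67²+103² = 15098 < 25921 = 161² → obtuse
(17,21,22): 17²+21² = 730 > 484 = 22² → acute
(10,18,17): 10²+17² = 389 > 324 = 18² → acute
(27,22,14): 14²+22² = 680 < 729 = 27² → obtuse
1 of the 6 is right.

1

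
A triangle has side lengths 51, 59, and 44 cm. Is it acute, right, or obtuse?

acute

Compare the square of the longest side to the sum of squares of the other two: 44² + 51² = 4537 > 3481 = 59².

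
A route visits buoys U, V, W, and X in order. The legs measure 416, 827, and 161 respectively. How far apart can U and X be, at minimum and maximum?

250 ≤ UX ≤ 1404

The maximum is all hops collinear in one direction: 416 + 827 + 161 = 1404.
The longest hop is 827; the others sum to 577. Folding the others back against it leaves at least 827 − 577 = 250.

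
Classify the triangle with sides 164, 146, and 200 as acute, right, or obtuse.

Compare the square of the longest side to the sum of squares of the other two: 146² + 164² = 48212 > 40000 = 200².

acute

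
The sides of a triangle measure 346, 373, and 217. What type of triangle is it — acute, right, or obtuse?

acute

Compare the square of the longest side to the sum of squares of the other two: 217² + 346² = 166805 > 139129 = 373².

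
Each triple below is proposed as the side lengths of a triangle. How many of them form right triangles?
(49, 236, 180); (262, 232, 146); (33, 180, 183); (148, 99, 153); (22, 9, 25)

(49,236,180): 49+180 ≤ 236, not a triangle
(262,232,146): 146²+232² = 75140 > 68644 = 262² → acute
(33,180,183): 33²+180² = 33489 = 183² → right
(148,99,153): 99²+148² = 31705 > 23409 = 153² → acute
(22,9,25): 9²+22² = 565 < 625 = 25² → obtuse
1 of the 5 is right.

1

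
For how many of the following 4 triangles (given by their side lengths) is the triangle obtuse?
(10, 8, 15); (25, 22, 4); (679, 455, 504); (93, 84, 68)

2

(10,8,15): 8²+10² = 164 < 225 = 15² → obtuse
(25,22,4): 4²+22² = 500 < 625 = 25² → obtuse
(679,455,504): 455²+504² = 461041 = 679² → right
(93,84,68): 68²+84² = 11680 > 8649 = 93² → acute
2 of the 4 are obtuse.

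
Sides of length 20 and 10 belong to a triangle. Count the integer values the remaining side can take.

The third side lies in the open interval (10, 30).
Integers from 11 to 29 inclusive: 29 − 11 + 1 = 19.

19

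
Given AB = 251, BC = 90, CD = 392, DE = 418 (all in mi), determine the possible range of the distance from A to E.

The maximum is all hops collinear in one direction: 251 + 90 + 392 + 418 = 1151.
The longest hop is 418; the others sum to 733. Since 418 ≤ 733, the path can fold back on itself completely, so the minimum distance is 0.

0 ≤ AE ≤ 1151 mi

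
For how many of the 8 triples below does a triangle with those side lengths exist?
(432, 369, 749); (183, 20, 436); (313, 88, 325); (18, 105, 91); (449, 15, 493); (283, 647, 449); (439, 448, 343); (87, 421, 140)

5

(369,432,749): 369+432 > 749 → valid
(20,183,436): 20+183 ≤ 436 → not valid
(88,313,325): 88+313 > 325 → valid
(18,91,105): 18+91 > 105 → valid
(15,449,493): 15+449 ≤ 493 → not valid
(283,449,647): 283+449 > 647 → valid
(343,439,448): 343+439 > 448 → valid
(87,140,421): 87+140 ≤ 421 → not valid
5 of the 8 triples form a triangle.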